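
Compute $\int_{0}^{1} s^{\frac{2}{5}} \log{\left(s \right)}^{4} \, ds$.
$\frac{75000}{16807}$

Start from the elementary integral
$$J(a) = \int_{0}^{1} s^{a} \, ds = \frac{1}{a + 1}.$$

Differentiating under the integral sign brings down a factor of $\ln s$:
$$\frac{dJ}{da} = \int_{0}^{1} s^{a} \log{\left(s \right)} \, ds = - \frac{1}{\left(a + 1\right)^{2}}.$$

Repeating $4$ times in total — each differentiation brings down another $\ln s$ — gives
$$\frac{d^{4}J}{da^{4}} = \int_{0}^{1} s^{a} \log{\left(s \right)}^{4} \, ds = \frac{24}{\left(a + 1\right)^{5}},$$
and the integrand here is exactly the target integrand, so $I = \frac{24}{\left(a + 1\right)^{5}}$.

Setting $a = \frac{2}{5}$:
$$I = \frac{75000}{16807}.$$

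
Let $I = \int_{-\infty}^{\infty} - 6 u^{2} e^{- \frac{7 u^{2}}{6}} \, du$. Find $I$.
$- \frac{18 \sqrt{42} \sqrt{\pi}}{49}$

Start from the elementary integral
$$J(a) = \int_{-\infty}^{\infty} - 6 e^{- a u^{2}} \, du = - \frac{6 \sqrt{\pi}}{\sqrt{a}}.$$

Differentiating under the integral sign brings down a factor of $(-u^2)$:
$$\frac{dJ}{da} = \int_{-\infty}^{\infty} 6 u^{2} e^{- a u^{2}} \, du = \frac{3 \sqrt{\pi}}{a^{\frac{3}{2}}}.$$

The integral on the left is $-I$, so $I = - \frac{3 \sqrt{\pi}}{a^{\frac{3}{2}}}$.

Setting $a = \frac{7}{6}$:
$$I = - \frac{18 \sqrt{42} \sqrt{\pi}}{49}.$$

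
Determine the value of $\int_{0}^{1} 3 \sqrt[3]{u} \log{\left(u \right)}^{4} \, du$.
$\frac{2187}{128}$

Start from the elementary integral
$$J(a) = \int_{0}^{1} 3 u^{a} \, du = \frac{3}{a + 1}.$$

Differentiating under the integral sign brings down a factor of $\ln u$:
$$\frac{dJ}{da} = \int_{0}^{1} 3 u^{a} \log{\left(u \right)} \, du = - \frac{3}{\left(a + 1\right)^{2}}.$$

Repeating $4$ times in total — each differentiation brings down another $\ln u$ — gives
$$\frac{d^{4}J}{da^{4}} = \int_{0}^{1} 3 u^{a} \log{\left(u \right)}^{4} \, du = \frac{72}{\left(a + 1\right)^{5}},$$
and the integrand here is exactly the target integrand, so $I = \frac{72}{\left(a + 1\right)^{5}}$.

Setting $a = \frac{1}{3}$:
$$I = \frac{2187}{128}.$$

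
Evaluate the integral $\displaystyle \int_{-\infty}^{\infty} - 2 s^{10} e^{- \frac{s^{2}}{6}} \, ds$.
$- 459270 \sqrt{6} \sqrt{\pi}$

Consider the simpler parametrised integral
$$J(a) = \int_{-\infty}^{\infty} - 2 e^{- a s^{2}} \, ds = - \frac{2 \sqrt{\pi}}{\sqrt{a}}.$$

Differentiating under the integral sign brings down a factor of $(-s^2)$:
$$\frac{dJ}{da} = \int_{-\infty}^{\infty} 2 s^{2} e^{- a s^{2}} \, ds = \frac{\sqrt{\pi}}{a^{\frac{3}{2}}}.$$

Repeating $5$ times in total — each differentiation brings down another $(-s^2)$ — gives
$$\frac{d^{5}J}{da^{5}} = \int_{-\infty}^{\infty} 2 s^{10} e^{- a s^{2}} \, ds = \frac{945 \sqrt{\pi}}{16 a^{\frac{11}{2}}},$$
and the integrand here is $(-1)^{5}$ times the target integrand, so $I = (-1)^{5}\,\frac{d^{5}J}{da^{5}} = - \frac{945 \sqrt{\pi}}{16 a^{\frac{11}{2}}}$.

Setting $a = \frac{1}{6}$:
$$I = - 459270 \sqrt{6} \sqrt{\pi}.$$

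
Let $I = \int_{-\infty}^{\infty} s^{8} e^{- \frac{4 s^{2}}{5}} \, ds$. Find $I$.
$\frac{65625 \sqrt{5} \sqrt{\pi}}{8192}$

Start from the elementary integral
$$J(a) = \int_{-\infty}^{\infty} e^{- a s^{2}} \, ds = \frac{\sqrt{\pi}}{\sqrt{a}}.$$

Differentiating under the integral sign brings down a factor of $(-s^2)$:
$$\frac{dJ}{da} = \int_{-\infty}^{\infty} - s^{2} e^{- a s^{2}} \, ds = - \frac{\sqrt{\pi}}{2 a^{\frac{3}{2}}}.$$

Repeating $4$ times in total — each differentiation brings down another $(-s^2)$ — gives
$$\frac{d^{4}J}{da^{4}} = \int_{-\infty}^{\infty} s^{8} e^{- a s^{2}} \, ds = \frac{105 \sqrt{\pi}}{16 a^{\frac{9}{2}}},$$
and the integrand here is exactly the target integrand, so $I = \frac{105 \sqrt{\pi}}{16 a^{\frac{9}{2}}}$.

Setting $a = \frac{4}{5}$:
$$I = \frac{65625 \sqrt{5} \sqrt{\pi}}{8192}.$$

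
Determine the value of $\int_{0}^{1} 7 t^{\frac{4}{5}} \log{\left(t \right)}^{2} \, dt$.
$\frac{1750}{729}$

Start from the elementary integral
$$J(a) = \int_{0}^{1} 7 t^{a} \, dt = \frac{7}{a + 1}.$$

Differentiating under the integral sign brings down a factor of $\ln t$:
$$\frac{dJ}{da} = \int_{0}^{1} 7 t^{a} \log{\left(t \right)} \, dt = - \frac{7}{\left(a + 1\right)^{2}}.$$

Repeating twice in total — each differentiation brings down another $\ln t$ — gives
$$\frac{d^{2}J}{da^{2}} = \int_{0}^{1} 7 t^{a} \log{\left(t \right)}^{2} \, dt = \frac{14}{\left(a + 1\right)^{3}},$$
and the integrand here is exactly the target integrand, so $I = \frac{14}{\left(a + 1\right)^{3}}$.

Setting $a = \frac{4}{5}$:
$$I = \frac{1750}{729}.$$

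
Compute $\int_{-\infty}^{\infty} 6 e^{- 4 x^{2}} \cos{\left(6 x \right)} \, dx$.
$\frac{3 \sqrt{\pi}}{e^{\frac{9}{4}}}$

Define $I(b) = \int_{-\infty}^{\infty} 6 e^{- 4 x^{2}} \cos{\left(b x \right)} \, dx$.

Differentiating under the integral sign,
$$I'(b) = \int_{-\infty}^{\infty} - 6 x e^{- 4 x^{2}} \sin{\left(b x \right)} \, dx.$$

Integrate $\int_{-\infty}^{\infty} x \sin(b x)\, e^{- 4 x^{2}}\, dx$ by parts with $u = \sin(b x)$ and $dv = x\, e^{- 4 x^{2}}\, dx$, giving $v = - \frac{e^{- 4 x^{2}}}{8}$. The boundary term vanishes and
$$\int_{-\infty}^{\infty} x \sin(b x)\, e^{- 4 x^{2}}\, dx = \frac{b}{8} \int_{-\infty}^{\infty} \cos(b x)\, e^{- 4 x^{2}}\, dx,$$
so $I'(b) = - \frac{b}{8}\, I(b)$.

This is a separable first-order ODE; solving with the initial condition $I(0) = \int_{-\infty}^{\infty} 6 e^{- 4 x^{2}}\,dx = 3 \sqrt{\pi}$ gives
$$I(b) = 3 \sqrt{\pi} e^{- \frac{b^{2}}{16}}.$$

Setting $b = 6$:
$$I = \frac{3 \sqrt{\pi}}{e^{\frac{9}{4}}}.$$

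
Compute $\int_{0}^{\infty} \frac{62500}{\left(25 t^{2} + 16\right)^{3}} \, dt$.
$\frac{9375 \pi}{4096}$

Recall the elementary integral
$$J(a) = \int_{0}^{\infty} \frac{4}{a^{2} + t^{2}} \, dt = \frac{2 \pi}{a}.$$

Differentiating under the integral sign with respect to $a$,
$$\frac{dJ}{da} = \int_{0}^{\infty} - \frac{8 a}{\left(a^{2} + t^{2}\right)^{2}} \, dt = - \frac{2 \pi}{a^{2}},$$
so $\int_{0}^{\infty} \frac{4}{\left(a^{2} + t^{2}\right)^{2}} \, dt = \frac{\pi}{a^{3}}$.

Repeating — each differentiation of $1/(t^2+a^2)^j$ produces $-2ja/(t^2+a^2)^{j+1}$ — and dividing through by $-2ja$ at each step yields, after $2$ differentiations in total,
$$\int_{0}^{\infty} \frac{4}{\left(a^{2} + t^{2}\right)^{3}} \, dt = \frac{3 \pi}{4 a^{5}}.$$

Setting $a = \frac{4}{5}$:
$$I = \frac{9375 \pi}{4096}.$$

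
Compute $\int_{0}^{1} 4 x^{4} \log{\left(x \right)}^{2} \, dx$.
$\frac{8}{125}$

Consider the simpler parametrised integral
$$J(a) = \int_{0}^{1} 4 x^{a} \, dx = \frac{4}{a + 1}.$$

Differentiating under the integral sign brings down a factor of $\ln x$:
$$\frac{dJ}{da} = \int_{0}^{1} 4 x^{a} \log{\left(x \right)} \, dx = - \frac{4}{\left(a + 1\right)^{2}}.$$

Repeating twice in total — each differentiation brings down another $\ln x$ — gives
$$\frac{d^{2}J}{da^{2}} = \int_{0}^{1} 4 x^{a} \log{\left(x \right)}^{2} \, dx = \frac{8}{\left(a + 1\right)^{3}},$$
and the integrand here is exactly the target integrand, so $I = \frac{8}{\left(a + 1\right)^{3}}$.

Setting $a = 4$:
$$I = \frac{8}{125}.$$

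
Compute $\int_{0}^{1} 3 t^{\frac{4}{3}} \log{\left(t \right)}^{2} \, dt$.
$\frac{162}{343}$

Start from the elementary integral
$$J(a) = \int_{0}^{1} 3 t^{a} \, dt = \frac{3}{a + 1}.$$

Differentiating under the integral sign brings down a factor of $\ln t$:
$$\frac{dJ}{da} = \int_{0}^{1} 3 t^{a} \log{\left(t \right)} \, dt = - \frac{3}{\left(a + 1\right)^{2}}.$$

Repeating twice in total — each differentiation brings down another $\ln t$ — gives
$$\frac{d^{2}J}{da^{2}} = \int_{0}^{1} 3 t^{a} \log{\left(t \right)}^{2} \, dt = \frac{6}{\left(a + 1\right)^{3}},$$
and the integrand here is exactly the target integrand, so $I = \frac{6}{\left(a + 1\right)^{3}}$.

Setting $a = \frac{4}{3}$:
$$I = \frac{162}{343}.$$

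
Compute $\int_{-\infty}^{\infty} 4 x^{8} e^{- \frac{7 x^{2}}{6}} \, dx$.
$\frac{4860 \sqrt{42} \sqrt{\pi}}{2401}$

Begin with the known integral
$$J(a) = \int_{-\infty}^{\infty} 4 e^{- a x^{2}} \, dx = \frac{4 \sqrt{\pi}}{\sqrt{a}}.$$

Differentiating under the integral sign brings down a factor of $(-x^2)$:
$$\frac{dJ}{da} = \int_{-\infty}^{\infty} - 4 x^{2} e^{- a x^{2}} \, dx = - \frac{2 \sqrt{\pi}}{a^{\frac{3}{2}}}.$$

Repeating $4$ times in total — each differentiation brings down another $(-x^2)$ — gives
$$\frac{d^{4}J}{da^{4}} = \int_{-\infty}^{\infty} 4 x^{8} e^{- a x^{2}} \, dx = \frac{105 \sqrt{\pi}}{4 a^{\frac{9}{2}}},$$
and the integrand here is exactly the target integrand, so $I = \frac{105 \sqrt{\pi}}{4 a^{\frac{9}{2}}}$.

Setting $a = \frac{7}{6}$:
$$I = \frac{4860 \sqrt{42} \sqrt{\pi}}{2401}.$$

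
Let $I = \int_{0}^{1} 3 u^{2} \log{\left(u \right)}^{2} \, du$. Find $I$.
$\frac{2}{9}$

Begin with the known integral
$$J(a) = \int_{0}^{1} 3 u^{a} \, du = \frac{3}{a + 1}.$$

Differentiating under the integral sign brings down a factor of $\ln u$:
$$\frac{dJ}{da} = \int_{0}^{1} 3 u^{a} \log{\left(u \right)} \, du = - \frac{3}{\left(a + 1\right)^{2}}.$$

Repeating twice in total — each differentiation brings down another $\ln u$ — gives
$$\frac{d^{2}J}{da^{2}} = \int_{0}^{1} 3 u^{a} \log{\left(u \right)}^{2} \, du = \frac{6}{\left(a + 1\right)^{3}},$$
and the integrand here is exactly the target integrand, so $I = \frac{6}{\left(a + 1\right)^{3}}$.

Setting $a = 2$:
$$I = \frac{2}{9}.$$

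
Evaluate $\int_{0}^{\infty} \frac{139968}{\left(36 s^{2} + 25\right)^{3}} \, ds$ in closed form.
$\frac{4374 \pi}{3125}$

Begin with the known result
$$J(a) = \int_{0}^{\infty} \frac{3}{a^{2} + s^{2}} \, ds = \frac{3 \pi}{2 a}.$$

Differentiating under the integral sign with respect to $a$,
$$\frac{dJ}{da} = \int_{0}^{\infty} - \frac{6 a}{\left(a^{2} + s^{2}\right)^{2}} \, ds = - \frac{3 \pi}{2 a^{2}},$$
so $\int_{0}^{\infty} \frac{3}{\left(a^{2} + s^{2}\right)^{2}} \, ds = \frac{3 \pi}{4 a^{3}}$.

Repeating — each differentiation of $1/(s^2+a^2)^j$ produces $-2ja/(s^2+a^2)^{j+1}$ — and dividing through by $-2ja$ at each step yields, after $2$ differentiations in total,
$$\int_{0}^{\infty} \frac{3}{\left(a^{2} + s^{2}\right)^{3}} \, ds = \frac{9 \pi}{16 a^{5}}.$$

Setting $a = \frac{5}{6}$:
$$I = \frac{4374 \pi}{3125}.$$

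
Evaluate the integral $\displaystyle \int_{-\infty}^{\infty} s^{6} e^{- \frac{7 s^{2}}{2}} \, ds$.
$\frac{15 \sqrt{14} \sqrt{\pi}}{2401}$

Start from the elementary integral
$$J(a) = \int_{-\infty}^{\infty} e^{- a s^{2}} \, ds = \frac{\sqrt{\pi}}{\sqrt{a}}.$$

Differentiating under the integral sign brings down a factor of $(-s^2)$:
$$\frac{dJ}{da} = \int_{-\infty}^{\infty} - s^{2} e^{- a s^{2}} \, ds = - \frac{\sqrt{\pi}}{2 a^{\frac{3}{2}}}.$$

Repeating $3$ times in total — each differentiation brings down another $(-s^2)$ — gives
$$\frac{d^{3}J}{da^{3}} = \int_{-\infty}^{\infty} - s^{6} e^{- a s^{2}} \, ds = - \frac{15 \sqrt{\pi}}{8 a^{\frac{7}{2}}},$$
and the integrand here is $(-1)^{3}$ times the target integrand, so $I = (-1)^{3}\,\frac{d^{3}J}{da^{3}} = \frac{15 \sqrt{\pi}}{8 a^{\frac{7}{2}}}$.

Setting $a = \frac{7}{2}$:
$$I = \frac{15 \sqrt{14} \sqrt{\pi}}{2401}.$$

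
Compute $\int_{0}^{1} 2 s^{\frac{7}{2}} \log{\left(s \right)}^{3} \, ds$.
$- \frac{64}{2187}$

Consider the simpler parametrised integral
$$J(a) = \int_{0}^{1} 2 s^{a} \, ds = \frac{2}{a + 1}.$$

Differentiating under the integral sign brings down a factor of $\ln s$:
$$\frac{dJ}{da} = \int_{0}^{1} 2 s^{a} \log{\left(s \right)} \, ds = - \frac{2}{\left(a + 1\right)^{2}}.$$

Repeating $3$ times in total — each differentiation brings down another $\ln s$ — gives
$$\frac{d^{3}J}{da^{3}} = \int_{0}^{1} 2 s^{a} \log{\left(s \right)}^{3} \, ds = - \frac{12}{\left(a + 1\right)^{4}},$$
and the integrand here is exactly the target integrand, so $I = - \frac{12}{\left(a + 1\right)^{4}}$.

Setting $a = \frac{7}{2}$:
$$I = - \frac{64}{2187}.$$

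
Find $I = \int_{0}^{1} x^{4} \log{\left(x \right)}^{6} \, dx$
$\frac{144}{15625}$

Consider the simpler parametrised integral
$$J(a) = \int_{0}^{1} x^{a} \, dx = \frac{1}{a + 1}.$$

Differentiating under the integral sign brings down a factor of $\ln x$:
$$\frac{dJ}{da} = \int_{0}^{1} x^{a} \log{\left(x \right)} \, dx = - \frac{1}{\left(a + 1\right)^{2}}.$$

Repeating $6$ times in total — each differentiation brings down another $\ln x$ — gives
$$\frac{d^{6}J}{da^{6}} = \int_{0}^{1} x^{a} \log{\left(x \right)}^{6} \, dx = \frac{720}{\left(a + 1\right)^{7}},$$
and the integrand here is exactly the target integrand, so $I = \frac{720}{\left(a + 1\right)^{7}}$.

Setting $a = 4$:
$$I = \frac{144}{15625}.$$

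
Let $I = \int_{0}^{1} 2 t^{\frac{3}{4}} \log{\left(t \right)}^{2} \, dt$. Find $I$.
$\frac{256}{343}$

Consider the simpler parametrised integral
$$J(a) = \int_{0}^{1} 2 t^{a} \, dt = \frac{2}{a + 1}.$$

Differentiating under the integral sign brings down a factor of $\ln t$:
$$\frac{dJ}{da} = \int_{0}^{1} 2 t^{a} \log{\left(t \right)} \, dt = - \frac{2}{\left(a + 1\right)^{2}}.$$

Repeating twice in total — each differentiation brings down another $\ln t$ — gives
$$\frac{d^{2}J}{da^{2}} = \int_{0}^{1} 2 t^{a} \log{\left(t \right)}^{2} \, dt = \frac{4}{\left(a + 1\right)^{3}},$$
and the integrand here is exactly the target integrand, so $I = \frac{4}{\left(a + 1\right)^{3}}$.

Setting $a = \frac{3}{4}$:
$$I = \frac{256}{343}.$$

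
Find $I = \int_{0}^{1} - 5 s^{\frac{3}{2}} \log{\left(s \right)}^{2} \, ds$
$- \frac{16}{25}$

Begin with the known integral
$$J(a) = \int_{0}^{1} - 5 s^{a} \, ds = - \frac{5}{a + 1}.$$

Differentiating under the integral sign brings down a factor of $\ln s$:
$$\frac{dJ}{da} = \int_{0}^{1} - 5 s^{a} \log{\left(s \right)} \, ds = \frac{5}{\left(a + 1\right)^{2}}.$$

Repeating twice in total — each differentiation brings down another $\ln s$ — gives
$$\frac{d^{2}J}{da^{2}} = \int_{0}^{1} - 5 s^{a} \log{\left(s \right)}^{2} \, ds = - \frac{10}{\left(a + 1\right)^{3}},$$
and the integrand here is exactly the target integrand, so $I = - \frac{10}{\left(a + 1\right)^{3}}$.

Setting $a = \frac{3}{2}$:
$$I = - \frac{16}{25}.$$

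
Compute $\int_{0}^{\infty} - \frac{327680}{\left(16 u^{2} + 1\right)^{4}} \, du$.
$- 12800 \pi$

Recall the elementary integral
$$J(a) = \int_{0}^{\infty} - \frac{5}{a^{2} + u^{2}} \, du = - \frac{5 \pi}{2 a}.$$

Differentiating under the integral sign with respect to $a$,
$$\frac{dJ}{da} = \int_{0}^{\infty} \frac{10 a}{\left(a^{2} + u^{2}\right)^{2}} \, du = \frac{5 \pi}{2 a^{2}},$$
so $\int_{0}^{\infty} - \frac{5}{\left(a^{2} + u^{2}\right)^{2}} \, du = - \frac{5 \pi}{4 a^{3}}$.

Repeating — each differentiation of $1/(u^2+a^2)^j$ produces $-2ja/(u^2+a^2)^{j+1}$ — and dividing through by $-2ja$ at each step yields, after $3$ differentiations in total,
$$\int_{0}^{\infty} - \frac{5}{\left(a^{2} + u^{2}\right)^{4}} \, du = - \frac{25 \pi}{32 a^{7}}.$$

Setting $a = \frac{1}{4}$:
$$I = - 12800 \pi.$$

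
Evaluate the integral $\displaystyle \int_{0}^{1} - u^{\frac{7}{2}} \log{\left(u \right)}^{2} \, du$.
$- \frac{16}{729}$

Consider the simpler parametrised integral
$$J(a) = \int_{0}^{1} - u^{a} \, du = - \frac{1}{a + 1}.$$

Differentiating under the integral sign brings down a factor of $\ln u$:
$$\frac{dJ}{da} = \int_{0}^{1} - u^{a} \log{\left(u \right)} \, du = \frac{1}{\left(a + 1\right)^{2}}.$$

Repeating twice in total — each differentiation brings down another $\ln u$ — gives
$$\frac{d^{2}J}{da^{2}} = \int_{0}^{1} - u^{a} \log{\left(u \right)}^{2} \, du = - \frac{2}{\left(a + 1\right)^{3}},$$
and the integrand here is exactly the target integrand, so $I = - \frac{2}{\left(a + 1\right)^{3}}$.

Setting $a = \frac{7}{2}$:
$$I = - \frac{16}{729}.$$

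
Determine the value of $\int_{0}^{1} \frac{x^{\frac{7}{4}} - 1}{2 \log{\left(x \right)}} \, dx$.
$- \log{\left(2 \right)} + \frac{\log{\left(11 \right)}}{2}$

Consider the one-parameter family: let $I(a) = \int_{0}^{1} \frac{x^{a} - 1}{2 \log{\left(x \right)}} \, dx$.

Since $\dfrac{\partial}{\partial a}\,x^{a} = x^{a} \ln x$, the $\ln x$ in the denominator cancels and
$$\frac{dI}{da} = \int_{0}^{1} \frac{1}{2} x^{a} \, dx = \frac{1}{2} \left[\frac{x^{a+1}}{a+1}\right]_0^1 = \frac{1}{2 \left(a + 1\right)}.$$

Integrating with respect to $a$ gives $I(a) = \frac{\log{\left(a + 1 \right)}}{2} + C$.

At $a = 0$ the integrand is identically $0$, so $I(0) = 0$. The closed form gives $0$, hence $C = 0$.

Setting $a = \frac{7}{4}$:
$$I = - \log{\left(2 \right)} + \frac{\log{\left(11 \right)}}{2}.$$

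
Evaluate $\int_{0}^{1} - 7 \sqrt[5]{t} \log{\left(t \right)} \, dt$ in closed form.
$\frac{175}{36}$

Start from the elementary integral
$$J(a) = \int_{0}^{1} - 7 t^{a} \, dt = - \frac{7}{a + 1}.$$

Differentiating under the integral sign brings down a factor of $\ln t$:
$$\frac{dJ}{da} = \int_{0}^{1} - 7 t^{a} \log{\left(t \right)} \, dt = \frac{7}{\left(a + 1\right)^{2}}.$$

The integral on the left is $I$, so $I = \frac{7}{\left(a + 1\right)^{2}}$.

Setting $a = \frac{1}{5}$:
$$I = \frac{175}{36}.$$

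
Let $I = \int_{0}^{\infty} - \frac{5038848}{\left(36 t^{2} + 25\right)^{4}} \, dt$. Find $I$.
$- \frac{26244 \pi}{15625}$

Recall the elementary integral
$$J(a) = \int_{0}^{\infty} - \frac{3}{a^{2} + t^{2}} \, dt = - \frac{3 \pi}{2 a}.$$

Differentiating under the integral sign with respect to $a$,
$$\frac{dJ}{da} = \int_{0}^{\infty} \frac{6 a}{\left(a^{2} + t^{2}\right)^{2}} \, dt = \frac{3 \pi}{2 a^{2}},$$
so $\int_{0}^{\infty} - \frac{3}{\left(a^{2} + t^{2}\right)^{2}} \, dt = - \frac{3 \pi}{4 a^{3}}$.

Repeating — each differentiation of $1/(t^2+a^2)^j$ produces $-2ja/(t^2+a^2)^{j+1}$ — and dividing through by $-2ja$ at each step yields, after $3$ differentiations in total,
$$\int_{0}^{\infty} - \frac{3}{\left(a^{2} + t^{2}\right)^{4}} \, dt = - \frac{15 \pi}{32 a^{7}}.$$

Setting $a = \frac{5}{6}$:
$$I = - \frac{26244 \pi}{15625}.$$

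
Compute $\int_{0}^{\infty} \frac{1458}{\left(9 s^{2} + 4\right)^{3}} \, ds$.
$\frac{729 \pi}{256}$

Recall the elementary integral
$$J(a) = \int_{0}^{\infty} \frac{2}{a^{2} + s^{2}} \, ds = \frac{\pi}{a}.$$

Differentiating under the integral sign with respect to $a$,
$$\frac{dJ}{da} = \int_{0}^{\infty} - \frac{4 a}{\left(a^{2} + s^{2}\right)^{2}} \, ds = - \frac{\pi}{a^{2}},$$
so $\int_{0}^{\infty} \frac{2}{\left(a^{2} + s^{2}\right)^{2}} \, ds = \frac{\pi}{2 a^{3}}$.

Repeating — each differentiation of $1/(s^2+a^2)^j$ produces $-2ja/(s^2+a^2)^{j+1}$ — and dividing through by $-2ja$ at each step yields, after $2$ differentiations in total,
$$\int_{0}^{\infty} \frac{2}{\left(a^{2} + s^{2}\right)^{3}} \, ds = \frac{3 \pi}{8 a^{5}}.$$

Setting $a = \frac{2}{3}$:
$$I = \frac{729 \pi}{256}.$$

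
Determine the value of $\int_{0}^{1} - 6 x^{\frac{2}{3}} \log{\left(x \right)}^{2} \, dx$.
$- \frac{324}{125}$

Begin with the known integral
$$J(a) = \int_{0}^{1} - 6 x^{a} \, dx = - \frac{6}{a + 1}.$$

Differentiating under the integral sign brings down a factor of $\ln x$:
$$\frac{dJ}{da} = \int_{0}^{1} - 6 x^{a} \log{\left(x \right)} \, dx = \frac{6}{\left(a + 1\right)^{2}}.$$

Repeating twice in total — each differentiation brings down another $\ln x$ — gives
$$\frac{d^{2}J}{da^{2}} = \int_{0}^{1} - 6 x^{a} \log{\left(x \right)}^{2} \, dx = - \frac{12}{\left(a + 1\right)^{3}},$$
and the integrand here is exactly the target integrand, so $I = - \frac{12}{\left(a + 1\right)^{3}}$.

Setting $a = \frac{2}{3}$:
$$I = - \frac{324}{125}.$$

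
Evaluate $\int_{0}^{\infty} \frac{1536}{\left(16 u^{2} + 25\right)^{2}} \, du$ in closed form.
$\frac{96 \pi}{125}$

Start from the standard arctangent integral
$$J(a) = \int_{0}^{\infty} \frac{6}{a^{2} + u^{2}} \, du = \frac{3 \pi}{a}.$$

Differentiating under the integral sign with respect to $a$,
$$\frac{dJ}{da} = \int_{0}^{\infty} - \frac{12 a}{\left(a^{2} + u^{2}\right)^{2}} \, du = - \frac{3 \pi}{a^{2}},$$
so $\int_{0}^{\infty} \frac{6}{\left(a^{2} + u^{2}\right)^{2}} \, du = \frac{3 \pi}{2 a^{3}}$.

Setting $a = \frac{5}{4}$:
$$I = \frac{96 \pi}{125}.$$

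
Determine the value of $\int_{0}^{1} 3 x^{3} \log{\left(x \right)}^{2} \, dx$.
$\frac{3}{32}$

Consider the simpler parametrised integral
$$J(a) = \int_{0}^{1} 3 x^{a} \, dx = \frac{3}{a + 1}.$$

Differentiating under the integral sign brings down a factor of $\ln x$:
$$\frac{dJ}{da} = \int_{0}^{1} 3 x^{a} \log{\left(x \right)} \, dx = - \frac{3}{\left(a + 1\right)^{2}}.$$

Repeating twice in total — each differentiation brings down another $\ln x$ — gives
$$\frac{d^{2}J}{da^{2}} = \int_{0}^{1} 3 x^{a} \log{\left(x \right)}^{2} \, dx = \frac{6}{\left(a + 1\right)^{3}},$$
and the integrand here is exactly the target integrand, so $I = \frac{6}{\left(a + 1\right)^{3}}$.

Setting $a = 3$:
$$I = \frac{3}{32}.$$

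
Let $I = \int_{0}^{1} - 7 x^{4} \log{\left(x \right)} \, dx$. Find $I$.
$\frac{7}{25}$

Start from the elementary integral
$$J(a) = \int_{0}^{1} - 7 x^{a} \, dx = - \frac{7}{a + 1}.$$

Differentiating under the integral sign brings down a factor of $\ln x$:
$$\frac{dJ}{da} = \int_{0}^{1} - 7 x^{a} \log{\left(x \right)} \, dx = \frac{7}{\left(a + 1\right)^{2}}.$$

The integral on the left is $I$, so $I = \frac{7}{\left(a + 1\right)^{2}}$.

Setting $a = 4$:
$$I = \frac{7}{25}.$$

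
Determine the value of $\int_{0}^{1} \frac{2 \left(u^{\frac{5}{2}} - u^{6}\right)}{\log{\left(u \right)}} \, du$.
$- \log{\left(4 \right)}$

Replace the exponent $\frac{5}{2}$ by a parameter $a$: let $I(a) = \int_{0}^{1} \frac{2 \left(- u^{6} + u^{a}\right)}{\log{\left(u \right)}} \, du$.

Since $\dfrac{\partial}{\partial a}\,u^{a} = u^{a} \ln u$, the $\ln u$ in the denominator cancels and
$$\frac{dI}{da} = \int_{0}^{1} 2 u^{a} \, du = 2 \left[\frac{u^{a+1}}{a+1}\right]_0^1 = \frac{2}{a + 1}.$$

Integrating with respect to $a$ gives $I(a) = \log{\left(\frac{\left(a + 1\right)^{2}}{49} \right)} + C$.

At $a = 6$ the integrand is identically $0$, so $I(6) = 0$. The closed form gives $0$, hence $C = 0$.

Setting $a = \frac{5}{2}$:
$$I = - \log{\left(4 \right)}.$$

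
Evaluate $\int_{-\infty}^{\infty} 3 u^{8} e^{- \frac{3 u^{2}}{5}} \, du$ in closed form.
$\frac{21875 \sqrt{15} \sqrt{\pi}}{432}$

Begin with the known integral
$$J(a) = \int_{-\infty}^{\infty} 3 e^{- a u^{2}} \, du = \frac{3 \sqrt{\pi}}{\sqrt{a}}.$$

Differentiating under the integral sign brings down a factor of $(-u^2)$:
$$\frac{dJ}{da} = \int_{-\infty}^{\infty} - 3 u^{2} e^{- a u^{2}} \, du = - \frac{3 \sqrt{\pi}}{2 a^{\frac{3}{2}}}.$$

Repeating $4$ times in total — each differentiation brings down another $(-u^2)$ — gives
$$\frac{d^{4}J}{da^{4}} = \int_{-\infty}^{\infty} 3 u^{8} e^{- a u^{2}} \, du = \frac{315 \sqrt{\pi}}{16 a^{\frac{9}{2}}},$$
and the integrand here is exactly the target integrand, so $I = \frac{315 \sqrt{\pi}}{16 a^{\frac{9}{2}}}$.

Setting $a = \frac{3}{5}$:
$$I = \frac{21875 \sqrt{15} \sqrt{\pi}}{432}.$$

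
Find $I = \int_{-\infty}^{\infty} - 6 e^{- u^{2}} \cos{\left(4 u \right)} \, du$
$- \frac{6 \sqrt{\pi}}{e^{4}}$

Define $I(b) = \int_{-\infty}^{\infty} - 6 e^{- u^{2}} \cos{\left(b u \right)} \, du$.

Differentiating under the integral sign,
$$I'(b) = \int_{-\infty}^{\infty} 6 u e^{- u^{2}} \sin{\left(b u \right)} \, du.$$

Integrate $\int_{-\infty}^{\infty} u \sin(b u)\, e^{- u^{2}}\, du$ by parts with $w = \sin(b u)$ and $dv = u\, e^{- u^{2}}\, du$, giving $v = - \frac{e^{- u^{2}}}{2}$. The boundary term vanishes and
$$\int_{-\infty}^{\infty} u \sin(b u)\, e^{- u^{2}}\, du = \frac{b}{2} \int_{-\infty}^{\infty} \cos(b u)\, e^{- u^{2}}\, du,$$
so $I'(b) = - \frac{b}{2}\, I(b)$.

This is a separable first-order ODE; solving with the initial condition $I(0) = \int_{-\infty}^{\infty} - 6 e^{- u^{2}}\,du = - 6 \sqrt{\pi}$ gives
$$I(b) = - 6 \sqrt{\pi} e^{- \frac{b^{2}}{4}}.$$

Setting $b = 4$:
$$I = - \frac{6 \sqrt{\pi}}{e^{4}}.$$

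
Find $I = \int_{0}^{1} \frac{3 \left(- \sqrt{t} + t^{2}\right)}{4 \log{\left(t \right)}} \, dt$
$\frac{3 \log{\left(2 \right)}}{4}$

Introduce a parameter $a$ in the exponent: let $I(a) = \int_{0}^{1} \frac{3 \left(- \sqrt{t} + t^{a}\right)}{4 \log{\left(t \right)}} \, dt$.

Since $\dfrac{\partial}{\partial a}\,t^{a} = t^{a} \ln t$, the $\ln t$ in the denominator cancels and
$$\frac{dI}{da} = \int_{0}^{1} \frac{3}{4} t^{a} \, dt = \frac{3}{4} \left[\frac{t^{a+1}}{a+1}\right]_0^1 = \frac{3}{4 \left(a + 1\right)}.$$

Integrating with respect to $a$ gives $I(a) = \log{\left(\frac{2^{\frac{3}{4}} \sqrt[4]{3} \left(a + 1\right)^{\frac{3}{4}}}{3} \right)} + C$.

At $a = \frac{1}{2}$ the integrand is identically $0$, so $I(\frac{1}{2}) = 0$. The closed form gives $0$, hence $C = 0$.

Setting $a = 2$:
$$I = \frac{3 \log{\left(2 \right)}}{4}.$$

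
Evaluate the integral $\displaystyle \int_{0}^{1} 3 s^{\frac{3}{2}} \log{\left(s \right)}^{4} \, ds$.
$\frac{2304}{3125}$

Begin with the known integral
$$J(a) = \int_{0}^{1} 3 s^{a} \, ds = \frac{3}{a + 1}.$$

Differentiating under the integral sign brings down a factor of $\ln s$:
$$\frac{dJ}{da} = \int_{0}^{1} 3 s^{a} \log{\left(s \right)} \, ds = - \frac{3}{\left(a + 1\right)^{2}}.$$

Repeating $4$ times in total — each differentiation brings down another $\ln s$ — gives
$$\frac{d^{4}J}{da^{4}} = \int_{0}^{1} 3 s^{a} \log{\left(s \right)}^{4} \, ds = \frac{72}{\left(a + 1\right)^{5}},$$
and the integrand here is exactly the target integrand, so $I = \frac{72}{\left(a + 1\right)^{5}}$.

Setting $a = \frac{3}{2}$:
$$I = \frac{2304}{3125}.$$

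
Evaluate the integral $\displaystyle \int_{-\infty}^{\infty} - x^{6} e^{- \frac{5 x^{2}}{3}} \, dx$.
$- \frac{81 \sqrt{15} \sqrt{\pi}}{1000}$

Consider the simpler parametrised integral
$$J(a) = \int_{-\infty}^{\infty} - e^{- a x^{2}} \, dx = - \frac{\sqrt{\pi}}{\sqrt{a}}.$$

Differentiating under the integral sign brings down a factor of $(-x^2)$:
$$\frac{dJ}{da} = \int_{-\infty}^{\infty} x^{2} e^{- a x^{2}} \, dx = \frac{\sqrt{\pi}}{2 a^{\frac{3}{2}}}.$$

Repeating $3$ times in total — each differentiation brings down another $(-x^2)$ — gives
$$\frac{d^{3}J}{da^{3}} = \int_{-\infty}^{\infty} x^{6} e^{- a x^{2}} \, dx = \frac{15 \sqrt{\pi}}{8 a^{\frac{7}{2}}},$$
and the integrand here is $(-1)^{3}$ times the target integrand, so $I = (-1)^{3}\,\frac{d^{3}J}{da^{3}} = - \frac{15 \sqrt{\pi}}{8 a^{\frac{7}{2}}}$.

Setting $a = \frac{5}{3}$:
$$I = - \frac{81 \sqrt{15} \sqrt{\pi}}{1000}.$$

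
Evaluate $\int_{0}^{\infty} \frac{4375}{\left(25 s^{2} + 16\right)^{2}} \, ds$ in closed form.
$\frac{875 \pi}{256}$

Recall the elementary integral
$$J(a) = \int_{0}^{\infty} \frac{7}{a^{2} + s^{2}} \, ds = \frac{7 \pi}{2 a}.$$

Differentiating under the integral sign with respect to $a$,
$$\frac{dJ}{da} = \int_{0}^{\infty} - \frac{14 a}{\left(a^{2} + s^{2}\right)^{2}} \, ds = - \frac{7 \pi}{2 a^{2}},$$
so $\int_{0}^{\infty} \frac{7}{\left(a^{2} + s^{2}\right)^{2}} \, ds = \frac{7 \pi}{4 a^{3}}$.

Setting $a = \frac{4}{5}$:
$$I = \frac{875 \pi}{256}.$$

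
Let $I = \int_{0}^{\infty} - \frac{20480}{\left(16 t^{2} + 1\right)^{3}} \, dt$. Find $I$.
$- 960 \pi$

Begin with the known result
$$J(a) = \int_{0}^{\infty} - \frac{5}{a^{2} + t^{2}} \, dt = - \frac{5 \pi}{2 a}.$$

Differentiating under the integral sign with respect to $a$,
$$\frac{dJ}{da} = \int_{0}^{\infty} \frac{10 a}{\left(a^{2} + t^{2}\right)^{2}} \, dt = \frac{5 \pi}{2 a^{2}},$$
so $\int_{0}^{\infty} - \frac{5}{\left(a^{2} + t^{2}\right)^{2}} \, dt = - \frac{5 \pi}{4 a^{3}}$.

Repeating — each differentiation of $1/(t^2+a^2)^j$ produces $-2ja/(t^2+a^2)^{j+1}$ — and dividing through by $-2ja$ at each step yields, after $2$ differentiations in total,
$$\int_{0}^{\infty} - \frac{5}{\left(a^{2} + t^{2}\right)^{3}} \, dt = - \frac{15 \pi}{16 a^{5}}.$$

Setting $a = \frac{1}{4}$:
$$I = - 960 \pi.$$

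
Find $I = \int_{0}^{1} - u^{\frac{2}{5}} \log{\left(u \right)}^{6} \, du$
$- \frac{56250000}{823543}$

Consider the simpler parametrised integral
$$J(a) = \int_{0}^{1} - u^{a} \, du = - \frac{1}{a + 1}.$$

Differentiating under the integral sign brings down a factor of $\ln u$:
$$\frac{dJ}{da} = \int_{0}^{1} - u^{a} \log{\left(u \right)} \, du = \frac{1}{\left(a + 1\right)^{2}}.$$

Repeating $6$ times in total — each differentiation brings down another $\ln u$ — gives
$$\frac{d^{6}J}{da^{6}} = \int_{0}^{1} - u^{a} \log{\left(u \right)}^{6} \, du = - \frac{720}{\left(a + 1\right)^{7}},$$
and the integrand here is exactly the target integrand, so $I = - \frac{720}{\left(a + 1\right)^{7}}$.

Setting $a = \frac{2}{5}$:
$$I = - \frac{56250000}{823543}.$$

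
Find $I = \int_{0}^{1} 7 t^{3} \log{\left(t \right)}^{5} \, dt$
$- \frac{105}{512}$

Begin with the known integral
$$J(a) = \int_{0}^{1} 7 t^{a} \, dt = \frac{7}{a + 1}.$$

Differentiating under the integral sign brings down a factor of $\ln t$:
$$\frac{dJ}{da} = \int_{0}^{1} 7 t^{a} \log{\left(t \right)} \, dt = - \frac{7}{\left(a + 1\right)^{2}}.$$

Repeating $5$ times in total — each differentiation brings down another $\ln t$ — gives
$$\frac{d^{5}J}{da^{5}} = \int_{0}^{1} 7 t^{a} \log{\left(t \right)}^{5} \, dt = - \frac{840}{\left(a + 1\right)^{6}},$$
and the integrand here is exactly the target integrand, so $I = - \frac{840}{\left(a + 1\right)^{6}}$.

Setting $a = 3$:
$$I = - \frac{105}{512}.$$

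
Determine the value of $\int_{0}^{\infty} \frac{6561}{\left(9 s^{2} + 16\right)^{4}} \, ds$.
$\frac{10935 \pi}{524288}$

Start from the standard arctangent integral
$$J(a) = \int_{0}^{\infty} \frac{1}{a^{2} + s^{2}} \, ds = \frac{\pi}{2 a}.$$

Differentiating under the integral sign with respect to $a$,
$$\frac{dJ}{da} = \int_{0}^{\infty} - \frac{2 a}{\left(a^{2} + s^{2}\right)^{2}} \, ds = - \frac{\pi}{2 a^{2}},$$
so $\int_{0}^{\infty} \frac{1}{\left(a^{2} + s^{2}\right)^{2}} \, ds = \frac{\pi}{4 a^{3}}$.

Repeating — each differentiation of $1/(s^2+a^2)^j$ produces $-2ja/(s^2+a^2)^{j+1}$ — and dividing through by $-2ja$ at each step yields, after $3$ differentiations in total,
$$\int_{0}^{\infty} \frac{1}{\left(a^{2} + s^{2}\right)^{4}} \, ds = \frac{5 \pi}{32 a^{7}}.$$

Setting $a = \frac{4}{3}$:
$$I = \frac{10935 \pi}{524288}.$$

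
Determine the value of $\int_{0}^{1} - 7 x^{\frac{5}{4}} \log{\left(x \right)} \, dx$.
$\frac{112}{81}$

Start from the elementary integral
$$J(a) = \int_{0}^{1} - 7 x^{a} \, dx = - \frac{7}{a + 1}.$$

Differentiating under the integral sign brings down a factor of $\ln x$:
$$\frac{dJ}{da} = \int_{0}^{1} - 7 x^{a} \log{\left(x \right)} \, dx = \frac{7}{\left(a + 1\right)^{2}}.$$

The integral on the left is $I$, so $I = \frac{7}{\left(a + 1\right)^{2}}$.

Setting $a = \frac{5}{4}$:
$$I = \frac{112}{81}.$$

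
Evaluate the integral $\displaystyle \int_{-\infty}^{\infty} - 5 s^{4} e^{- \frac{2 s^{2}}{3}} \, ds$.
$- \frac{135 \sqrt{6} \sqrt{\pi}}{32}$

Consider the simpler parametrised integral
$$J(a) = \int_{-\infty}^{\infty} - 5 e^{- a s^{2}} \, ds = - \frac{5 \sqrt{\pi}}{\sqrt{a}}.$$

Differentiating under the integral sign brings down a factor of $(-s^2)$:
$$\frac{dJ}{da} = \int_{-\infty}^{\infty} 5 s^{2} e^{- a s^{2}} \, ds = \frac{5 \sqrt{\pi}}{2 a^{\frac{3}{2}}}.$$

Repeating twice in total — each differentiation brings down another $(-s^2)$ — gives
$$\frac{d^{2}J}{da^{2}} = \int_{-\infty}^{\infty} - 5 s^{4} e^{- a s^{2}} \, ds = - \frac{15 \sqrt{\pi}}{4 a^{\frac{5}{2}}},$$
and the integrand here is exactly the target integrand, so $I = - \frac{15 \sqrt{\pi}}{4 a^{\frac{5}{2}}}$.

Setting $a = \frac{2}{3}$:
$$I = - \frac{135 \sqrt{6} \sqrt{\pi}}{32}.$$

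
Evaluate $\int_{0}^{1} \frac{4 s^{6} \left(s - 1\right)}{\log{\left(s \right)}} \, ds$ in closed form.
$- \log{\left(\frac{2401}{4096} \right)}$

Consider the one-parameter family: let $I(a) = \int_{0}^{1} \frac{4 \left(s^{7} - s^{a}\right)}{\log{\left(s \right)}} \, ds$.

Since $\dfrac{\partial}{\partial a}\,s^{a} = s^{a} \ln s$, the $\ln s$ in the denominator cancels and
$$\frac{dI}{da} = \int_{0}^{1} -4 s^{a} \, ds = -4 \left[\frac{s^{a+1}}{a+1}\right]_0^1 = - \frac{4}{a + 1}.$$

Integrating with respect to $a$ gives $I(a) = - \log{\left(\frac{\left(a + 1\right)^{4}}{4096} \right)} + C$.

At $a = 7$ the integrand is identically $0$, so $I(7) = 0$. The closed form gives $0$, hence $C = 0$.

Setting $a = 6$:
$$I = - \log{\left(\frac{2401}{4096} \right)}.$$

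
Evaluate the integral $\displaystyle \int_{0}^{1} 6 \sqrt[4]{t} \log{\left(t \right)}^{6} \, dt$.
$\frac{14155776}{15625}$

Consider the simpler parametrised integral
$$J(a) = \int_{0}^{1} 6 t^{a} \, dt = \frac{6}{a + 1}.$$

Differentiating under the integral sign brings down a factor of $\ln t$:
$$\frac{dJ}{da} = \int_{0}^{1} 6 t^{a} \log{\left(t \right)} \, dt = - \frac{6}{\left(a + 1\right)^{2}}.$$

Repeating $6$ times in total — each differentiation brings down another $\ln t$ — gives
$$\frac{d^{6}J}{da^{6}} = \int_{0}^{1} 6 t^{a} \log{\left(t \right)}^{6} \, dt = \frac{4320}{\left(a + 1\right)^{7}},$$
and the integrand here is exactly the target integrand, so $I = \frac{4320}{\left(a + 1\right)^{7}}$.

Setting $a = \frac{1}{4}$:
$$I = \frac{14155776}{15625}.$$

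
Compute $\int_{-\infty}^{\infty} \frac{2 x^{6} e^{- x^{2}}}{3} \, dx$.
$\frac{5 \sqrt{\pi}}{4}$

Begin with the known integral
$$J(a) = \int_{-\infty}^{\infty} \frac{2 e^{- a x^{2}}}{3} \, dx = \frac{2 \sqrt{\pi}}{3 \sqrt{a}}.$$

Differentiating under the integral sign brings down a factor of $(-x^2)$:
$$\frac{dJ}{da} = \int_{-\infty}^{\infty} - \frac{2 x^{2} e^{- a x^{2}}}{3} \, dx = - \frac{\sqrt{\pi}}{3 a^{\frac{3}{2}}}.$$

Repeating $3$ times in total — each differentiation brings down another $(-x^2)$ — gives
$$\frac{d^{3}J}{da^{3}} = \int_{-\infty}^{\infty} - \frac{2 x^{6} e^{- a x^{2}}}{3} \, dx = - \frac{5 \sqrt{\pi}}{4 a^{\frac{7}{2}}},$$
and the integrand here is $(-1)^{3}$ times the target integrand, so $I = (-1)^{3}\,\frac{d^{3}J}{da^{3}} = \frac{5 \sqrt{\pi}}{4 a^{\frac{7}{2}}}$.

Setting $a = 1$:
$$I = \frac{5 \sqrt{\pi}}{4}.$$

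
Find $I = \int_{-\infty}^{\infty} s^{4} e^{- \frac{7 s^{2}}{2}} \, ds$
$\frac{3 \sqrt{14} \sqrt{\pi}}{343}$

Begin with the known integral
$$J(a) = \int_{-\infty}^{\infty} e^{- a s^{2}} \, ds = \frac{\sqrt{\pi}}{\sqrt{a}}.$$

Differentiating under the integral sign brings down a factor of $(-s^2)$:
$$\frac{dJ}{da} = \int_{-\infty}^{\infty} - s^{2} e^{- a s^{2}} \, ds = - \frac{\sqrt{\pi}}{2 a^{\frac{3}{2}}}.$$

Repeating twice in total — each differentiation brings down another $(-s^2)$ — gives
$$\frac{d^{2}J}{da^{2}} = \int_{-\infty}^{\infty} s^{4} e^{- a s^{2}} \, ds = \frac{3 \sqrt{\pi}}{4 a^{\frac{5}{2}}},$$
and the integrand here is exactly the target integrand, so $I = \frac{3 \sqrt{\pi}}{4 a^{\frac{5}{2}}}$.

Setting $a = \frac{7}{2}$:
$$I = \frac{3 \sqrt{14} \sqrt{\pi}}{343}.$$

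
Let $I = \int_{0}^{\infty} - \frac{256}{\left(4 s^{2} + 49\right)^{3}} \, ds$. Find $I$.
$- \frac{24 \pi}{16807}$

Recall the elementary integral
$$J(a) = \int_{0}^{\infty} - \frac{4}{a^{2} + s^{2}} \, ds = - \frac{2 \pi}{a}.$$

Differentiating under the integral sign with respect to $a$,
$$\frac{dJ}{da} = \int_{0}^{\infty} \frac{8 a}{\left(a^{2} + s^{2}\right)^{2}} \, ds = \frac{2 \pi}{a^{2}},$$
so $\int_{0}^{\infty} - \frac{4}{\left(a^{2} + s^{2}\right)^{2}} \, ds = - \frac{\pi}{a^{3}}$.

Repeating — each differentiation of $1/(s^2+a^2)^j$ produces $-2ja/(s^2+a^2)^{j+1}$ — and dividing through by $-2ja$ at each step yields, after $2$ differentiations in total,
$$\int_{0}^{\infty} - \frac{4}{\left(a^{2} + s^{2}\right)^{3}} \, ds = - \frac{3 \pi}{4 a^{5}}.$$

Setting $a = \frac{7}{2}$:
$$I = - \frac{24 \pi}{16807}.$$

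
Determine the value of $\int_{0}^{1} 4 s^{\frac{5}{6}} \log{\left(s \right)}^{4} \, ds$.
$\frac{746496}{161051}$

Consider the simpler parametrised integral
$$J(a) = \int_{0}^{1} 4 s^{a} \, ds = \frac{4}{a + 1}.$$

Differentiating under the integral sign brings down a factor of $\ln s$:
$$\frac{dJ}{da} = \int_{0}^{1} 4 s^{a} \log{\left(s \right)} \, ds = - \frac{4}{\left(a + 1\right)^{2}}.$$

Repeating $4$ times in total — each differentiation brings down another $\ln s$ — gives
$$\frac{d^{4}J}{da^{4}} = \int_{0}^{1} 4 s^{a} \log{\left(s \right)}^{4} \, ds = \frac{96}{\left(a + 1\right)^{5}},$$
and the integrand here is exactly the target integrand, so $I = \frac{96}{\left(a + 1\right)^{5}}$.

Setting $a = \frac{5}{6}$:
$$I = \frac{746496}{161051}.$$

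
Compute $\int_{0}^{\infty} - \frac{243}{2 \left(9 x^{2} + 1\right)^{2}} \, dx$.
$- \frac{81 \pi}{8}$

Begin with the known result
$$J(a) = \int_{0}^{\infty} - \frac{3}{2 \left(a^{2} + x^{2}\right)} \, dx = - \frac{3 \pi}{4 a}.$$

Differentiating under the integral sign with respect to $a$,
$$\frac{dJ}{da} = \int_{0}^{\infty} \frac{3 a}{\left(a^{2} + x^{2}\right)^{2}} \, dx = \frac{3 \pi}{4 a^{2}},$$
so $\int_{0}^{\infty} - \frac{3}{2 \left(a^{2} + x^{2}\right)^{2}} \, dx = - \frac{3 \pi}{8 a^{3}}$.

Setting $a = \frac{1}{3}$:
$$I = - \frac{81 \pi}{8}.$$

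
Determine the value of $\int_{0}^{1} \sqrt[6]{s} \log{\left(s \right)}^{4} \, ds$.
$\frac{186624}{16807}$

Consider the simpler parametrised integral
$$J(a) = \int_{0}^{1} s^{a} \, ds = \frac{1}{a + 1}.$$

Differentiating under the integral sign brings down a factor of $\ln s$:
$$\frac{dJ}{da} = \int_{0}^{1} s^{a} \log{\left(s \right)} \, ds = - \frac{1}{\left(a + 1\right)^{2}}.$$

Repeating $4$ times in total — each differentiation brings down another $\ln s$ — gives
$$\frac{d^{4}J}{da^{4}} = \int_{0}^{1} s^{a} \log{\left(s \right)}^{4} \, ds = \frac{24}{\left(a + 1\right)^{5}},$$
and the integrand here is exactly the target integrand, so $I = \frac{24}{\left(a + 1\right)^{5}}$.

Setting $a = \frac{1}{6}$:
$$I = \frac{186624}{16807}.$$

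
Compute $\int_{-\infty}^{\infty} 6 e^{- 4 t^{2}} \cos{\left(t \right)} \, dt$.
$\frac{3 \sqrt{\pi}}{e^{\frac{1}{16}}}$

Treat the cosine frequency as a parameter and define $I(b) = \int_{-\infty}^{\infty} 6 e^{- 4 t^{2}} \cos{\left(b t \right)} \, dt$.

Differentiating under the integral sign,
$$I'(b) = \int_{-\infty}^{\infty} - 6 t e^{- 4 t^{2}} \sin{\left(b t \right)} \, dt.$$

Integrate $\int_{-\infty}^{\infty} t \sin(b t)\, e^{- 4 t^{2}}\, dt$ by parts with $u = \sin(b t)$ and $dv = t\, e^{- 4 t^{2}}\, dt$, giving $v = - \frac{e^{- 4 t^{2}}}{8}$. The boundary term vanishes and
$$\int_{-\infty}^{\infty} t \sin(b t)\, e^{- 4 t^{2}}\, dt = \frac{b}{8} \int_{-\infty}^{\infty} \cos(b t)\, e^{- 4 t^{2}}\, dt,$$
so $I'(b) = - \frac{b}{8}\, I(b)$.

This is a separable first-order ODE; solving with the initial condition $I(0) = \int_{-\infty}^{\infty} 6 e^{- 4 t^{2}}\,dt = 3 \sqrt{\pi}$ gives
$$I(b) = 3 \sqrt{\pi} e^{- \frac{b^{2}}{16}}.$$

Setting $b = 1$:
$$I = \frac{3 \sqrt{\pi}}{e^{\frac{1}{16}}}.$$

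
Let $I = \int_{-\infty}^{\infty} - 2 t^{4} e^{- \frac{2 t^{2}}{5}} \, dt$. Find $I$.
$- \frac{75 \sqrt{10} \sqrt{\pi}}{16}$

Begin with the known integral
$$J(a) = \int_{-\infty}^{\infty} - 2 e^{- a t^{2}} \, dt = - \frac{2 \sqrt{\pi}}{\sqrt{a}}.$$

Differentiating under the integral sign brings down a factor of $(-t^2)$:
$$\frac{dJ}{da} = \int_{-\infty}^{\infty} 2 t^{2} e^{- a t^{2}} \, dt = \frac{\sqrt{\pi}}{a^{\frac{3}{2}}}.$$

Repeating twice in total — each differentiation brings down another $(-t^2)$ — gives
$$\frac{d^{2}J}{da^{2}} = \int_{-\infty}^{\infty} - 2 t^{4} e^{- a t^{2}} \, dt = - \frac{3 \sqrt{\pi}}{2 a^{\frac{5}{2}}},$$
and the integrand here is exactly the target integrand, so $I = - \frac{3 \sqrt{\pi}}{2 a^{\frac{5}{2}}}$.

Setting $a = \frac{2}{5}$:
$$I = - \frac{75 \sqrt{10} \sqrt{\pi}}{16}.$$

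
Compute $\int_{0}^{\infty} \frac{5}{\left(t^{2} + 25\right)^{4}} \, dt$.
$\frac{\pi}{100000}$

Recall the elementary integral
$$J(a) = \int_{0}^{\infty} \frac{5}{a^{2} + t^{2}} \, dt = \frac{5 \pi}{2 a}.$$

Differentiating under the integral sign with respect to $a$,
$$\frac{dJ}{da} = \int_{0}^{\infty} - \frac{10 a}{\left(a^{2} + t^{2}\right)^{2}} \, dt = - \frac{5 \pi}{2 a^{2}},$$
so $\int_{0}^{\infty} \frac{5}{\left(a^{2} + t^{2}\right)^{2}} \, dt = \frac{5 \pi}{4 a^{3}}$.

Repeating — each differentiation of $1/(t^2+a^2)^j$ produces $-2ja/(t^2+a^2)^{j+1}$ — and dividing through by $-2ja$ at each step yields, after $3$ differentiations in total,
$$\int_{0}^{\infty} \frac{5}{\left(a^{2} + t^{2}\right)^{4}} \, dt = \frac{25 \pi}{32 a^{7}}.$$

Setting $a = 5$:
$$I = \frac{\pi}{100000}.$$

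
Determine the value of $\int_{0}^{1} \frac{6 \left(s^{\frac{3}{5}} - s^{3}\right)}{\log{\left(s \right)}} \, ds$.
$\log{\left(\frac{64}{15625} \right)}$

Introduce a parameter $a$ in the exponent: let $I(a) = \int_{0}^{1} \frac{6 \left(- s^{3} + s^{a}\right)}{\log{\left(s \right)}} \, ds$.

Since $\dfrac{\partial}{\partial a}\,s^{a} = s^{a} \ln s$, the $\ln s$ in the denominator cancels and
$$\frac{dI}{da} = \int_{0}^{1} 6 s^{a} \, ds = 6 \left[\frac{s^{a+1}}{a+1}\right]_0^1 = \frac{6}{a + 1}.$$

Integrating with respect to $a$ gives $I(a) = \log{\left(\frac{\left(a + 1\right)^{6}}{4096} \right)} + C$.

At $a = 3$ the integrand is identically $0$, so $I(3) = 0$. The closed form gives $0$, hence $C = 0$.

Setting $a = \frac{3}{5}$:
$$I = \log{\left(\frac{64}{15625} \right)}.$$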